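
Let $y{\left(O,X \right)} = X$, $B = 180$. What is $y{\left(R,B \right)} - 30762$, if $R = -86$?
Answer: $-30582$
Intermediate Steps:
$y{\left(R,B \right)} - 30762 = 180 - 30762 = -30582$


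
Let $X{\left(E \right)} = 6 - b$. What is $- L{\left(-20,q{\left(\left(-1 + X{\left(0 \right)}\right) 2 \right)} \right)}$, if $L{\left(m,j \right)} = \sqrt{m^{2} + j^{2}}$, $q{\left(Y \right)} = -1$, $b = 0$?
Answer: $- \sqrt{401} \approx -20.025$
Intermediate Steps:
$X{\left(E \right)} = 6$ ($X{\left(E \right)} = 6 - 0 = 6 + 0 = 6$)
$L{\left(m,j \right)} = \sqrt{j^{2} + m^{2}}$
$- L{\left(-20,q{\left(\left(-1 + X{\left(0 \right)}\right) 2 \right)} \right)} = - \sqrt{\left(-1\right)^{2} + \left(-20\right)^{2}} = - \sqrt{1 + 400} = - \sqrt{401}$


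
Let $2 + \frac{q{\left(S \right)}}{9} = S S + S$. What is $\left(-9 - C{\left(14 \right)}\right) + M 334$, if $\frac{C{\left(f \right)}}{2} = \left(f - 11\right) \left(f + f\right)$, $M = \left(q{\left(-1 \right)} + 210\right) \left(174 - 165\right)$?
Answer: $576975$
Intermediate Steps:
$q{\left(S \right)} = -18 + 9 S + 9 S^{2}$ ($q{\left(S \right)} = -18 + 9 \left(S S + S\right) = -18 + 9 \left(S^{2} + S\right) = -18 + 9 \left(S + S^{2}\right) = -18 + \left(9 S + 9 S^{2}\right) = -18 + 9 S + 9 S^{2}$)
$M = 1728$ ($M = \left(\left(-18 + 9 \left(-1\right) + 9 \left(-1\right)^{2}\right) + 210\right) \left(174 - 165\right) = \left(\left(-18 - 9 + 9 \cdot 1\right) + 210\right) 9 = \left(\left(-18 - 9 + 9\right) + 210\right) 9 = \left(-18 + 210\right) 9 = 192 \cdot 9 = 1728$)
$C{\left(f \right)} = 4 f \left(-11 + f\right)$ ($C{\left(f \right)} = 2 \left(f - 11\right) \left(f + f\right) = 2 \left(-11 + f\right) 2 f = 2 \cdot 2 f \left(-11 + f\right) = 4 f \left(-11 + f\right)$)
$\left(-9 - C{\left(14 \right)}\right) + M 334 = \left(-9 - 4 \cdot 14 \left(-11 + 14\right)\right) + 1728 \cdot 334 = \left(-9 - 4 \cdot 14 \cdot 3\right) + 577152 = \left(-9 - 168\right) + 577152 = -177 + 577152 = 576975$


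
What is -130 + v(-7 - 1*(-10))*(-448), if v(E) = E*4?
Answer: -5506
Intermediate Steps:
v(E) = 4*E
-130 + v(-7 - 1*(-10))*(-448) = -130 + (4*(-7 - 1*(-10)))*(-448) = -130 + (4*(-7 + 10))*(-448) = -130 + (4*3)*(-448) = -130 + 12*(-448) = -130 - 5376 = -5506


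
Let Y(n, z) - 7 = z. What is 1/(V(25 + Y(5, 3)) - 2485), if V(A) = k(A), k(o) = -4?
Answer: -1/2489 ≈ -0.00040177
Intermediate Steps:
Y(n, z) = 7 + z
V(A) = -4
1/(V(25 + Y(5, 3)) - 2485) = 1/(-4 - 2485) = 1/(-2489) = -1/2489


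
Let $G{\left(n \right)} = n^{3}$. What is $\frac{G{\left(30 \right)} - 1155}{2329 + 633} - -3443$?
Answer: $\frac{10224011}{2962} \approx 3451.7$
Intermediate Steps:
$\frac{G{\left(30 \right)} - 1155}{2329 + 633} - -3443 = \frac{30^{3} - 1155}{2329 + 633} - -3443 = \frac{27000 - 1155}{2962} + 3443 = 25845 \cdot \frac{1}{2962} + 3443 = \frac{25845}{2962} + 3443 = \frac{10224011}{2962}$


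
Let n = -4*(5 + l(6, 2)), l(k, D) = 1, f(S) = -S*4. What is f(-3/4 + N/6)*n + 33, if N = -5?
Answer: -119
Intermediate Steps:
f(S) = -4*S
n = -24 (n = -4*(5 + 1) = -4*6 = -24)
f(-3/4 + N/6)*n + 33 = -4*(-3/4 - 5/6)*(-24) + 33 = -4*(-3*¼ - 5*⅙)*(-24) + 33 = -4*(-¾ - ⅚)*(-24) + 33 = -4*(-19/12)*(-24) + 33 = (19/3)*(-24) + 33 = -152 + 33 = -119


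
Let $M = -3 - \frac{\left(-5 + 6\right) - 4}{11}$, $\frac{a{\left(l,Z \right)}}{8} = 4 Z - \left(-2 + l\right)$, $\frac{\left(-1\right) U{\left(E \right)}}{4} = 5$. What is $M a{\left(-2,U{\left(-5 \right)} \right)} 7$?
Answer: $\frac{127680}{11} \approx 11607.0$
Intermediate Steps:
$U{\left(E \right)} = -20$ ($U{\left(E \right)} = \left(-4\right) 5 = -20$)
$a{\left(l,Z \right)} = 16 - 8 l + 32 Z$ ($a{\left(l,Z \right)} = 8 \left(4 Z - \left(-2 + l\right)\right) = 8 \left(2 - l + 4 Z\right) = 16 - 8 l + 32 Z$)
$M = - \frac{30}{11}$ ($M = -3 - \left(1 - 4\right) \frac{1}{11} = -3 - \left(-3\right) \frac{1}{11} = -3 - - \frac{3}{11} = -3 + \frac{3}{11} = - \frac{30}{11} \approx -2.7273$)
$M a{\left(-2,U{\left(-5 \right)} \right)} 7 = - \frac{30 \left(16 - -16 + 32 \left(-20\right)\right)}{11} \cdot 7 = - \frac{30 \left(16 + 16 - 640\right)}{11} \cdot 7 = \left(- \frac{30}{11}\right) \left(-608\right) 7 = \frac{18240}{11} \cdot 7 = \frac{127680}{11}$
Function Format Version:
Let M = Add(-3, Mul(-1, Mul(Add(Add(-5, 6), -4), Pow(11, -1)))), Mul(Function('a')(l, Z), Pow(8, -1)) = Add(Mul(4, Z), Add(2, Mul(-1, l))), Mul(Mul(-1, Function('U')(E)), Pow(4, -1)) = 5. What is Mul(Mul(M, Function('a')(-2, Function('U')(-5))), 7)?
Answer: Rational(127680, 11) ≈ 11607.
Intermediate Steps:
Function('U')(E) = -20 (Function('U')(E) = Mul(-4, 5) = -20)
Function('a')(l, Z) = Add(16, Mul(-8, l), Mul(32, Z)) (Function('a')(l, Z) = Mul(8, Add(Mul(4, Z), Add(2, Mul(-1, l)))) = Mul(8, Add(2, Mul(-1, l), Mul(4, Z))) = Add(16, Mul(-8, l), Mul(32, Z)))
M = Rational(-30, 11) (M = Add(-3, Mul(-1, Mul(Add(1, -4), Rational(1, 11)))) = Add(-3, Mul(-1, Mul(-3, Rational(1, 11)))) = Add(-3, Mul(-1, Rational(-3, 11))) = Add(-3, Rational(3, 11)) = Rational(-30, 11) ≈ -2.7273)
Mul(Mul(M, Function('a')(-2, Function('U')(-5))), 7) = Mul(Mul(Rational(-30, 11), Add(16, Mul(-8, -2), Mul(32, -20))), 7) = Mul(Mul(Rational(-30, 11), Add(16, 16, -640)), 7) = Mul(Mul(Rational(-30, 11), -608), 7) = Mul(Rational(18240, 11), 7) = Rational(127680, 11)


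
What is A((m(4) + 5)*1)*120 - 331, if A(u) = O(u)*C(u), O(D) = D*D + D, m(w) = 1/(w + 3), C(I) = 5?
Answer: 912581/49 ≈ 18624.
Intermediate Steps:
m(w) = 1/(3 + w)
O(D) = D + D² (O(D) = D² + D = D + D²)
A(u) = 5*u*(1 + u) (A(u) = (u*(1 + u))*5 = 5*u*(1 + u))
A((m(4) + 5)*1)*120 - 331 = (5*((1/(3 + 4) + 5)*1)*(1 + (1/(3 + 4) + 5)*1))*120 - 331 = (5*((1/7 + 5)*1)*(1 + (1/7 + 5)*1))*120 - 331 = (5*((⅐ + 5)*1)*(1 + (⅐ + 5)*1))*120 - 331 = (5*((36/7)*1)*(1 + (36/7)*1))*120 - 331 = (5*(36/7)*(1 + 36/7))*120 - 331 = (5*(36/7)*(43/7))*120 - 331 = (7740/49)*120 - 331 = 928800/49 - 331 = 912581/49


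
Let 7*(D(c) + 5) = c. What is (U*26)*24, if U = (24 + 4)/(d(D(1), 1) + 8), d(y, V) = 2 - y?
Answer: 1176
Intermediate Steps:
D(c) = -5 + c/7
U = 49/26 (U = (24 + 4)/((2 - (-5 + (1/7)*1)) + 8) = 28/((2 - (-5 + 1/7)) + 8) = 28/((2 - 1*(-34/7)) + 8) = 28/((2 + 34/7) + 8) = 28/(48/7 + 8) = 28/(104/7) = 28*(7/104) = 49/26 ≈ 1.8846)
(U*26)*24 = ((49/26)*26)*24 = 49*24 = 1176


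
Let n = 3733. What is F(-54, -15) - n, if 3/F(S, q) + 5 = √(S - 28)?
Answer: -399446/107 - 3*I*√82/107 ≈ -3733.1 - 0.25389*I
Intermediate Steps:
F(S, q) = 3/(-5 + √(-28 + S)) (F(S, q) = 3/(-5 + √(S - 28)) = 3/(-5 + √(-28 + S)))
F(-54, -15) - n = 3/(-5 + √(-28 - 54)) - 1*3733 = 3/(-5 + √(-82)) - 3733 = 3/(-5 + I*√82) - 3733 = -3733 + 3/(-5 + I*√82)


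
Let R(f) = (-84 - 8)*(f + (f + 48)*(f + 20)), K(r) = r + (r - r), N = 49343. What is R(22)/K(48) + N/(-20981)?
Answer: -714971861/125886 ≈ -5679.5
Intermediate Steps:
K(r) = r (K(r) = r + 0 = r)
R(f) = -92*f - 92*(20 + f)*(48 + f) (R(f) = -92*(f + (48 + f)*(20 + f)) = -92*(f + (20 + f)*(48 + f)) = -92*f - 92*(20 + f)*(48 + f))
R(22)/K(48) + N/(-20981) = (-88320 - 6348*22 - 92*22**2)/48 + 49343/(-20981) = (-88320 - 139656 - 92*484)*(1/48) + 49343*(-1/20981) = (-88320 - 139656 - 44528)*(1/48) - 49343/20981 = -272504*1/48 - 49343/20981 = -34063/6 - 49343/20981 = -714971861/125886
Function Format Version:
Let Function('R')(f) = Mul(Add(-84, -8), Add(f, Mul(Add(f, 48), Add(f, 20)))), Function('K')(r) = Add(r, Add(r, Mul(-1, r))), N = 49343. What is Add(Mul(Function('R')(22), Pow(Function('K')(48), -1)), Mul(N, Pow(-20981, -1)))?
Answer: Rational(-714971861, 125886) ≈ -5679.5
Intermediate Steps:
Function('K')(r) = r (Function('K')(r) = Add(r, 0) = r)
Function('R')(f) = Add(Mul(-92, f), Mul(-92, Add(20, f), Add(48, f))) (Function('R')(f) = Mul(-92, Add(f, Mul(Add(48, f), Add(20, f)))) = Mul(-92, Add(f, Mul(Add(20, f), Add(48, f)))) = Add(Mul(-92, f), Mul(-92, Add(20, f), Add(48, f))))
Add(Mul(Function('R')(22), Pow(Function('K')(48), -1)), Mul(N, Pow(-20981, -1))) = Add(Mul(Add(-88320, Mul(-6348, 22), Mul(-92, Pow(22, 2))), Pow(48, -1)), Mul(49343, Pow(-20981, -1))) = Add(Mul(Add(-88320, -139656, Mul(-92, 484)), Rational(1, 48)), Mul(49343, Rational(-1, 20981))) = Add(Mul(Add(-88320, -139656, -44528), Rational(1, 48)), Rational(-49343, 20981)) = Add(Mul(-272504, Rational(1, 48)), Rational(-49343, 20981)) = Add(Rational(-34063, 6), Rational(-49343, 20981)) = Rational(-714971861, 125886)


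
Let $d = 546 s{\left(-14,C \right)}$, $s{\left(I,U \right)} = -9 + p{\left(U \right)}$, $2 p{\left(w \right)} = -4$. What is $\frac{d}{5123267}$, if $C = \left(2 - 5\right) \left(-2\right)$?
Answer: $- \frac{6006}{5123267} \approx -0.0011723$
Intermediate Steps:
$p{\left(w \right)} = -2$ ($p{\left(w \right)} = \frac{1}{2} \left(-4\right) = -2$)
$C = 6$ ($C = \left(-3\right) \left(-2\right) = 6$)
$s{\left(I,U \right)} = -11$ ($s{\left(I,U \right)} = -9 - 2 = -11$)
$d = -6006$ ($d = 546 \left(-11\right) = -6006$)
$\frac{d}{5123267} = - \frac{6006}{5123267}$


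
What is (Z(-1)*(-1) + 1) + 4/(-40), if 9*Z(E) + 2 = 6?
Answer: 41/90 ≈ 0.45556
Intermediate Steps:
Z(E) = 4/9 (Z(E) = -2/9 + (⅑)*6 = -2/9 + ⅔ = 4/9)
(Z(-1)*(-1) + 1) + 4/(-40) = ((4/9)*(-1) + 1) + 4/(-40) = (-4/9 + 1) - 1/40*4 = 5/9 - ⅒ = 41/90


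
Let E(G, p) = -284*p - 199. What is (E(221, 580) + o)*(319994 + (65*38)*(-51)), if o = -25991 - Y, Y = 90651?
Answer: -54629591464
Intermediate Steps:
E(G, p) = -199 - 284*p
o = -116642 (o = -25991 - 1*90651 = -25991 - 90651 = -116642)
(E(221, 580) + o)*(319994 + (65*38)*(-51)) = ((-199 - 284*580) - 116642)*(319994 + (65*38)*(-51)) = ((-199 - 164720) - 116642)*(319994 + 2470*(-51)) = (-164919 - 116642)*(319994 - 125970) = -281561*194024 = -54629591464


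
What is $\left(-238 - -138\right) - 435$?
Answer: $-535$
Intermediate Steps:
$\left(-238 - -138\right) - 435 = \left(-238 + 138\right) - 435 = -100 - 435 = -535$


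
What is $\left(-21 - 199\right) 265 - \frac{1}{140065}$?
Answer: $- \frac{8165789501}{140065} \approx -58300.0$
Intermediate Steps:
$\left(-21 - 199\right) 265 - \frac{1}{140065} = \left(-220\right) 265 - \frac{1}{140065} = -58300 - \frac{1}{140065} = - \frac{8165789501}{140065}$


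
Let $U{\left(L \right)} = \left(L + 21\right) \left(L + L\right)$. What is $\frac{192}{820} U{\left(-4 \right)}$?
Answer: $- \frac{6528}{205} \approx -31.844$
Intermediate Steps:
$U{\left(L \right)} = 2 L \left(21 + L\right)$ ($U{\left(L \right)} = \left(21 + L\right) 2 L = 2 L \left(21 + L\right)$)
$\frac{192}{820} U{\left(-4 \right)} = \frac{192}{820} \cdot 2 \left(-4\right) \left(21 - 4\right) = 192 \cdot \frac{1}{820} \cdot 2 \left(-4\right) 17 = \frac{48}{205} \left(-136\right) = - \frac{6528}{205}$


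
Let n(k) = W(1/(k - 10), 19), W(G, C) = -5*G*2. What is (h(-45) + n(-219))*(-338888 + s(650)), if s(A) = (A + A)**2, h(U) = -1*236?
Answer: -73005985808/229 ≈ -3.1880e+8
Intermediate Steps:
h(U) = -236
s(A) = 4*A**2 (s(A) = (2*A)**2 = 4*A**2)
W(G, C) = -10*G
n(k) = -10/(-10 + k) (n(k) = -10/(k - 10) = -10/(-10 + k))
(h(-45) + n(-219))*(-338888 + s(650)) = (-236 - 10/(-10 - 219))*(-338888 + 4*650**2) = (-236 - 10/(-229))*(-338888 + 4*422500) = (-236 - 10*(-1/229))*(-338888 + 1690000) = (-236 + 10/229)*1351112 = -54034/229*1351112 = -73005985808/229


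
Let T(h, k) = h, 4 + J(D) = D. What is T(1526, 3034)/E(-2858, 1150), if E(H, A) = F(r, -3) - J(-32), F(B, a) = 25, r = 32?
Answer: 1526/61 ≈ 25.016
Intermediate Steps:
J(D) = -4 + D
E(H, A) = 61 (E(H, A) = 25 - (-4 - 32) = 25 - 1*(-36) = 25 + 36 = 61)
T(1526, 3034)/E(-2858, 1150) = 1526/61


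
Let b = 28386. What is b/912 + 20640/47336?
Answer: 1493973/47336 ≈ 31.561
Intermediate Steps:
b/912 + 20640/47336 = 28386/912 + 20640/47336 = 28386*(1/912) + 20640*(1/47336) = 249/8 + 2580/5917 = 1493973/47336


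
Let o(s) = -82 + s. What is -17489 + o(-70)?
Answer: -17641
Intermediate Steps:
-17489 + o(-70) = -17489 + (-82 - 70) = -17489 - 152 = -17641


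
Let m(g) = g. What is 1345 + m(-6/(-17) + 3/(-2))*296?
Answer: 17093/17 ≈ 1005.5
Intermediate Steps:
1345 + m(-6/(-17) + 3/(-2))*296 = 1345 + (-6/(-17) + 3/(-2))*296 = 1345 + (-6*(-1/17) + 3*(-½))*296 = 1345 + (6/17 - 3/2)*296 = 1345 - 39/34*296 = 1345 - 5772/17 = 17093/17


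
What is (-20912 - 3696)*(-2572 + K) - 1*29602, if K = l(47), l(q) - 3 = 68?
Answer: 61515006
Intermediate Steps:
l(q) = 71 (l(q) = 3 + 68 = 71)
K = 71
(-20912 - 3696)*(-2572 + K) - 1*29602 = (-20912 - 3696)*(-2572 + 71) - 1*29602 = -24608*(-2501) - 29602 = 61544608 - 29602 = 61515006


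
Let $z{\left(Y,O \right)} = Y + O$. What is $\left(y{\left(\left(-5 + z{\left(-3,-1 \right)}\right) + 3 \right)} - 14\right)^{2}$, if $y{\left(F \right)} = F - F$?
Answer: $196$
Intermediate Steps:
$z{\left(Y,O \right)} = O + Y$
$y{\left(F \right)} = 0$
$\left(y{\left(\left(-5 + z{\left(-3,-1 \right)}\right) + 3 \right)} - 14\right)^{2} = \left(0 - 14\right)^{2} = \left(-14\right)^{2} = 196$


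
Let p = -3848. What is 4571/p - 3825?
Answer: -14723171/3848 ≈ -3826.2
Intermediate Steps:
4571/p - 3825 = 4571/(-3848) - 3825 = 4571*(-1/3848) - 3825 = -4571/3848 - 3825 = -14723171/3848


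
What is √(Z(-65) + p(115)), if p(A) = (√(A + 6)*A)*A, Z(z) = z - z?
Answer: 115*√11 ≈ 381.41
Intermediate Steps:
Z(z) = 0
p(A) = A²*√(6 + A) (p(A) = (√(6 + A)*A)*A = (A*√(6 + A))*A = A²*√(6 + A))
√(Z(-65) + p(115)) = √(0 + 115²*√(6 + 115)) = √(0 + 13225*√121) = √(0 + 13225*11) = √(0 + 145475) = √145475 = 115*√11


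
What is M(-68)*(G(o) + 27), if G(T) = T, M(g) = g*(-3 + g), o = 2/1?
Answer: 140012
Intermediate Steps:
o = 2 (o = 2*1 = 2)
M(-68)*(G(o) + 27) = (-68*(-3 - 68))*(2 + 27) = -68*(-71)*29 = 4828*29 = 140012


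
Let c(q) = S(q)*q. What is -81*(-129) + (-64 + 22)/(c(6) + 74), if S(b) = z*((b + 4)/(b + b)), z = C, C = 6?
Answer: 543327/52 ≈ 10449.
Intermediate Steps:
z = 6
S(b) = 3*(4 + b)/b (S(b) = 6*((b + 4)/(b + b)) = 6*((4 + b)/((2*b))) = 6*((4 + b)*(1/(2*b))) = 6*((4 + b)/(2*b)) = 3*(4 + b)/b)
c(q) = q*(3 + 12/q) (c(q) = (3 + 12/q)*q = q*(3 + 12/q))
-81*(-129) + (-64 + 22)/(c(6) + 74) = -81*(-129) + (-64 + 22)/((12 + 3*6) + 74) = 10449 - 42/((12 + 18) + 74) = 10449 - 42/(30 + 74) = 10449 - 42/104 = 10449 - 42*1/104 = 10449 - 21/52 = 543327/52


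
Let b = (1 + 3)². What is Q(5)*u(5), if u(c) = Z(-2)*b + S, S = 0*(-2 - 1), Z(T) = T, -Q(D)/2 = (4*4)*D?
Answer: 5120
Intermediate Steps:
Q(D) = -32*D (Q(D) = -2*4*4*D = -32*D)
S = 0 (S = 0*(-3) = 0)
b = 16 (b = 4² = 16)
u(c) = -32 (u(c) = -2*16 + 0 = -32 + 0 = -32)
Q(5)*u(5) = -32*5*(-32) = -160*(-32) = 5120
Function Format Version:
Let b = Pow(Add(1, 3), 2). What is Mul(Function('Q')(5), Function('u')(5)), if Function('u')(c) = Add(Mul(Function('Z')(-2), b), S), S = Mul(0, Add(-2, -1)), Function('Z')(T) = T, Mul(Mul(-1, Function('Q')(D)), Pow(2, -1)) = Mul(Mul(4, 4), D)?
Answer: 5120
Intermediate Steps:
Function('Q')(D) = Mul(-32, D) (Function('Q')(D) = Mul(-2, Mul(Mul(4, 4), D)) = Mul(-2, Mul(16, D)) = Mul(-32, D))
S = 0 (S = Mul(0, -3) = 0)
b = 16 (b = Pow(4, 2) = 16)
Function('u')(c) = -32 (Function('u')(c) = Add(Mul(-2, 16), 0) = Add(-32, 0) = -32)
Mul(Function('Q')(5), Function('u')(5)) = Mul(Mul(-32, 5), -32) = Mul(-160, -32) = 5120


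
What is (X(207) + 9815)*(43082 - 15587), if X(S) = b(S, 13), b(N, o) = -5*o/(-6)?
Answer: 540322575/2 ≈ 2.7016e+8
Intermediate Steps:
b(N, o) = 5*o/6 (b(N, o) = -5*o*(-⅙) = 5*o/6)
X(S) = 65/6 (X(S) = (⅚)*13 = 65/6)
(X(207) + 9815)*(43082 - 15587) = (65/6 + 9815)*(43082 - 15587) = (58955/6)*27495 = 540322575/2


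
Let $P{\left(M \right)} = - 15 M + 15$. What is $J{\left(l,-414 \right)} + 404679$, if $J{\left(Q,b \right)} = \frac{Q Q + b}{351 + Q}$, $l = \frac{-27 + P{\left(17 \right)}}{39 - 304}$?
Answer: $\frac{476358410229}{1177130} \approx 4.0468 \cdot 10^{5}$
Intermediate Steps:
$P{\left(M \right)} = 15 - 15 M$
$l = \frac{267}{265}$ ($l = \frac{-27 + \left(15 - 255\right)}{39 - 304} = \frac{-27 + \left(15 - 255\right)}{-265} = \left(-27 - 240\right) \left(- \frac{1}{265}\right) = \left(-267\right) \left(- \frac{1}{265}\right) = \frac{267}{265} \approx 1.0075$)
$J{\left(Q,b \right)} = \frac{b + Q^{2}}{351 + Q}$ ($J{\left(Q,b \right)} = \frac{Q^{2} + b}{351 + Q} = \frac{b + Q^{2}}{351 + Q}$)
$J{\left(l,-414 \right)} + 404679 = \frac{-414 + \left(\frac{267}{265}\right)^{2}}{351 + \frac{267}{265}} + 404679 = \frac{-414 + \frac{71289}{70225}}{\frac{93282}{265}} + 404679 = \frac{265}{93282} \left(- \frac{29001861}{70225}\right) + 404679 = - \frac{1381041}{1177130} + 404679 = \frac{476358410229}{1177130}$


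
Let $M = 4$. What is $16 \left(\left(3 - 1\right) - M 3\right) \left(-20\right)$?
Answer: $3200$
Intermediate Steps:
$16 \left(\left(3 - 1\right) - M 3\right) \left(-20\right) = 16 \left(\left(3 - 1\right) - 4 \cdot 3\right) \left(-20\right) = 16 \left(2 - 12\right) \left(-20\right) = 16 \left(-10\right) \left(-20\right) = \left(-160\right) \left(-20\right) = 3200$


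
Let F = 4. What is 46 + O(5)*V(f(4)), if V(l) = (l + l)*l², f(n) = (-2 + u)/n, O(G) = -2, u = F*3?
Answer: -33/2 ≈ -16.500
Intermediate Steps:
u = 12 (u = 4*3 = 12)
f(n) = 10/n (f(n) = (-2 + 12)/n = 10/n)
V(l) = 2*l³ (V(l) = (2*l)*l² = 2*l³)
46 + O(5)*V(f(4)) = 46 - 4*(10/4)³ = 46 - 4*(10*(¼))³ = 46 - 4*(5/2)³ = 46 - 4*125/8 = 46 - 2*125/4 = 46 - 125/2 = -33/2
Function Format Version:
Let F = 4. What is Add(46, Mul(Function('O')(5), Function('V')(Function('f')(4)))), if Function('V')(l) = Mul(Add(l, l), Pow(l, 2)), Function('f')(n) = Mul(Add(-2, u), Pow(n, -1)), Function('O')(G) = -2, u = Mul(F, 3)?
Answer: Rational(-33, 2) ≈ -16.500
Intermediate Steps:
u = 12 (u = Mul(4, 3) = 12)
Function('f')(n) = Mul(10, Pow(n, -1)) (Function('f')(n) = Mul(Add(-2, 12), Pow(n, -1)) = Mul(10, Pow(n, -1)))
Function('V')(l) = Mul(2, Pow(l, 3)) (Function('V')(l) = Mul(Mul(2, l), Pow(l, 2)) = Mul(2, Pow(l, 3)))
Add(46, Mul(Function('O')(5), Function('V')(Function('f')(4)))) = Add(46, Mul(-2, Mul(2, Pow(Mul(10, Pow(4, -1)), 3)))) = Add(46, Mul(-2, Mul(2, Pow(Mul(10, Rational(1, 4)), 3)))) = Add(46, Mul(-2, Mul(2, Pow(Rational(5, 2), 3)))) = Add(46, Mul(-2, Mul(2, Rational(125, 8)))) = Add(46, Mul(-2, Rational(125, 4))) = Add(46, Rational(-125, 2)) = Rational(-33, 2)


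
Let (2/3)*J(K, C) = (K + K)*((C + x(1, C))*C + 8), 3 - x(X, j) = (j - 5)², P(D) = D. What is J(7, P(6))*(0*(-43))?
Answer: 0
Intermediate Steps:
x(X, j) = 3 - (-5 + j)² (x(X, j) = 3 - (j - 5)² = 3 - (-5 + j)²)
J(K, C) = 3*K*(8 + C*(3 + C - (-5 + C)²)) (J(K, C) = 3*((K + K)*((C + (3 - (-5 + C)²))*C + 8))/2 = 3*((2*K)*((3 + C - (-5 + C)²)*C + 8))/2 = 3*((2*K)*(C*(3 + C - (-5 + C)²) + 8))/2 = 3*((2*K)*(8 + C*(3 + C - (-5 + C)²)))/2 = 3*(2*K*(8 + C*(3 + C - (-5 + C)²)))/2 = 3*K*(8 + C*(3 + C - (-5 + C)²)))
J(7, P(6))*(0*(-43)) = (3*7*(8 + 6² - 1*6*(-3 + (-5 + 6)²)))*(0*(-43)) = (3*7*(8 + 36 - 1*6*(-3 + 1²)))*0 = (3*7*(8 + 36 - 1*6*(-3 + 1)))*0 = (3*7*(8 + 36 - 1*6*(-2)))*0 = (3*7*(8 + 36 + 12))*0 = (3*7*56)*0 = 1176*0 = 0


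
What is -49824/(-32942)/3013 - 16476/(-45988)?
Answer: 204700532901/570563033131 ≈ 0.35877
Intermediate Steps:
-49824/(-32942)/3013 - 16476/(-45988) = -49824*(-1/32942)*(1/3013) - 16476*(-1/45988) = (24912/16471)*(1/3013) + 4119/11497 = 24912/49627123 + 4119/11497 = 204700532901/570563033131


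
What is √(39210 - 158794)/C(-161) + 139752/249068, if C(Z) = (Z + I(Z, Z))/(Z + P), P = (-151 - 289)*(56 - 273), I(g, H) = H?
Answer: 34938/62267 - 27234*I*√7474/23 ≈ 0.5611 - 1.0237e+5*I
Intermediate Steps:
P = 95480 (P = -440*(-217) = 95480)
C(Z) = 2*Z/(95480 + Z) (C(Z) = (Z + Z)/(Z + 95480) = (2*Z)/(95480 + Z) = 2*Z/(95480 + Z))
√(39210 - 158794)/C(-161) + 139752/249068 = √(39210 - 158794)/((2*(-161)/(95480 - 161))) + 139752/249068 = √(-119584)/((2*(-161)/95319)) + 139752*(1/249068) = (4*I*√7474)/((2*(-161)*(1/95319))) + 34938/62267 = (4*I*√7474)/(-46/13617) + 34938/62267 = (4*I*√7474)*(-13617/46) + 34938/62267 = -27234*I*√7474/23 + 34938/62267 = 34938/62267 - 27234*I*√7474/23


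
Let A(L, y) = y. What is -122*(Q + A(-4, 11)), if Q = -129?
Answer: 14396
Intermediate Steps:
-122*(Q + A(-4, 11)) = -122*(-129 + 11) = -122*(-118) = 14396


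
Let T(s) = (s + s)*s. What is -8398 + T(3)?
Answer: -8380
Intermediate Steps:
T(s) = 2*s² (T(s) = (2*s)*s = 2*s²)
-8398 + T(3) = -8398 + 2*3² = -8398 + 2*9 = -8398 + 18 = -8380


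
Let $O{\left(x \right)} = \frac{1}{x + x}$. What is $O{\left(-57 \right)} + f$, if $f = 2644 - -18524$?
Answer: $\frac{2413151}{114} \approx 21168.0$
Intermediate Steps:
$f = 21168$ ($f = 2644 + 18524 = 21168$)
$O{\left(x \right)} = \frac{1}{2 x}$
$O{\left(-57 \right)} + f = \frac{1}{2 \left(-57\right)} + 21168 = \frac{1}{2} \left(- \frac{1}{57}\right) + 21168 = - \frac{1}{114} + 21168 = \frac{2413151}{114}$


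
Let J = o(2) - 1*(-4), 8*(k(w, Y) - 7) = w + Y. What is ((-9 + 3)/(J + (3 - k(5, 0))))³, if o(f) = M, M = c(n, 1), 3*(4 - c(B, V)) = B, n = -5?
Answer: -2985984/1771561 ≈ -1.6855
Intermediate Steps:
c(B, V) = 4 - B/3
k(w, Y) = 7 + Y/8 + w/8 (k(w, Y) = 7 + (w + Y)/8 = 7 + (Y + w)/8 = 7 + (Y/8 + w/8) = 7 + Y/8 + w/8)
M = 17/3 (M = 4 - ⅓*(-5) = 4 + 5/3 = 17/3 ≈ 5.6667)
o(f) = 17/3
J = 29/3 (J = 17/3 - 1*(-4) = 17/3 + 4 = 29/3 ≈ 9.6667)
((-9 + 3)/(J + (3 - k(5, 0))))³ = ((-9 + 3)/(29/3 + (3 - (7 + (⅛)*0 + (⅛)*5))))³ = (-6/(29/3 + (3 - (7 + 0 + 5/8))))³ = (-6/(29/3 + (3 - 1*61/8)))³ = (-6/(29/3 + (3 - 61/8)))³ = (-6/(29/3 - 37/8))³ = (-6/121/24)³ = (-6*24/121)³ = (-144/121)³ = -2985984/1771561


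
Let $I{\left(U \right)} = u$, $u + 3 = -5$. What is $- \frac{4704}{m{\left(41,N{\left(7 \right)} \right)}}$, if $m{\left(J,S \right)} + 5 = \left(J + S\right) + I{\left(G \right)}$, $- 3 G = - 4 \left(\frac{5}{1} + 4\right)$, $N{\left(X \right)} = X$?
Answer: $- \frac{672}{5} \approx -134.4$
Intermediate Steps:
$G = 12$ ($G = - \frac{\left(-4\right) \left(\frac{5}{1} + 4\right)}{3} = - \frac{\left(-4\right) \left(5 \cdot 1 + 4\right)}{3} = - \frac{\left(-4\right) \left(5 + 4\right)}{3} = - \frac{\left(-4\right) 9}{3} = \left(- \frac{1}{3}\right) \left(-36\right) = 12$)
$u = -8$ ($u = -3 - 5 = -8$)
$I{\left(U \right)} = -8$
$m{\left(J,S \right)} = -13 + J + S$ ($m{\left(J,S \right)} = -5 - \left(8 - J - S\right) = -5 + \left(-8 + J + S\right) = -13 + J + S$)
$- \frac{4704}{m{\left(41,N{\left(7 \right)} \right)}} = - \frac{4704}{-13 + 41 + 7} = - \frac{4704}{35} = \left(-4704\right) \frac{1}{35} = - \frac{672}{5}$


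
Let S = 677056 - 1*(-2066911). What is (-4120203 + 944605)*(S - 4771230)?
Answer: 6437772328274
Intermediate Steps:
S = 2743967 (S = 677056 + 2066911 = 2743967)
(-4120203 + 944605)*(S - 4771230) = (-4120203 + 944605)*(2743967 - 4771230) = -3175598*(-2027263) = 6437772328274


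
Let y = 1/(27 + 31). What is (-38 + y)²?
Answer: 4853209/3364 ≈ 1442.7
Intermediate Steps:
y = 1/58 ≈ 0.017241
(-38 + y)² = (-38 + 1/58)² = (-2203/58)² = 4853209/3364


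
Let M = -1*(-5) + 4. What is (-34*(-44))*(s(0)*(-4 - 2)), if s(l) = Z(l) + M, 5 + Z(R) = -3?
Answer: -8976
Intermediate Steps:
Z(R) = -8 (Z(R) = -5 - 3 = -8)
M = 9 (M = 5 + 4 = 9)
s(l) = 1 (s(l) = -8 + 9 = 1)
(-34*(-44))*(s(0)*(-4 - 2)) = (-34*(-44))*(1*(-4 - 2)) = 1496*(1*(-6)) = 1496*(-6) = -8976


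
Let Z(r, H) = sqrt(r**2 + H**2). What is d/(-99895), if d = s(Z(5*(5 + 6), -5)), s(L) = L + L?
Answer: -2*sqrt(122)/19979 ≈ -0.0011057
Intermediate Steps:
Z(r, H) = sqrt(H**2 + r**2)
s(L) = 2*L
d = 10*sqrt(122) (d = 2*sqrt((-5)**2 + (5*(5 + 6))**2) = 2*sqrt(25 + (5*11)**2) = 2*sqrt(25 + 55**2) = 2*sqrt(25 + 3025) = 2*sqrt(3050) = 2*(5*sqrt(122)) = 10*sqrt(122) ≈ 110.45)
d/(-99895) = (10*sqrt(122))/(-99895) = (10*sqrt(122))*(-1/99895) = -2*sqrt(122)/19979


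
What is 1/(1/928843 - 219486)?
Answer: -928843/203868034697 ≈ -4.5561e-6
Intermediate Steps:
1/(1/928843 - 219486) = 1/(-203868034697/928843) = -928843/203868034697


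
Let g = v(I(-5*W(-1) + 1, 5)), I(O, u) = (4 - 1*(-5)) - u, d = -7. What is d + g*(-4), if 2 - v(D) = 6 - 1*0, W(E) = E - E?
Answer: 9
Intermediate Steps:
W(E) = 0
I(O, u) = 9 - u (I(O, u) = (4 + 5) - u = 9 - u)
v(D) = -4 (v(D) = 2 - (6 - 1*0) = 2 - (6 + 0) = 2 - 1*6 = 2 - 6 = -4)
g = -4
d + g*(-4) = -7 - 4*(-4) = -7 + 16 = 9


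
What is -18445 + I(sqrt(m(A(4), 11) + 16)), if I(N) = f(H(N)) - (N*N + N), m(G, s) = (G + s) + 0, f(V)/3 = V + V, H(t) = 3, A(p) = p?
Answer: -18458 - sqrt(31) ≈ -18464.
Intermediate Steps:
f(V) = 6*V (f(V) = 3*(V + V) = 3*(2*V) = 6*V)
m(G, s) = G + s
I(N) = 18 - N - N**2 (I(N) = 6*3 - (N*N + N) = 18 - (N**2 + N) = 18 - (N + N**2) = 18 + (-N - N**2) = 18 - N - N**2)
-18445 + I(sqrt(m(A(4), 11) + 16)) = -18445 + (18 - sqrt((4 + 11) + 16) - (sqrt((4 + 11) + 16))**2) = -18445 + (18 - sqrt(15 + 16) - (sqrt(15 + 16))**2) = -18445 + (18 - sqrt(31) - (sqrt(31))**2) = -18445 + (18 - sqrt(31) - 1*31) = -18445 + (18 - sqrt(31) - 31) = -18445 + (-13 - sqrt(31)) = -18458 - sqrt(31)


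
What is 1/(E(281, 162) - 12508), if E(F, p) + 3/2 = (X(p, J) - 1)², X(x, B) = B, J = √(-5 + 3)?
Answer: 2*I/(-25021*I + 4*√2) ≈ -7.9933e-5 + 1.8072e-8*I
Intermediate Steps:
J = I*√2 (J = √(-2) = I*√2 ≈ 1.4142*I)
E(F, p) = -3/2 + (-1 + I*√2)² (E(F, p) = -3/2 + (I*√2 - 1)² = -3/2 + (-1 + I*√2)²)
1/(E(281, 162) - 12508) = 1/((-5/2 - 2*I*√2) - 12508) = 1/(-25021/2 - 2*I*√2)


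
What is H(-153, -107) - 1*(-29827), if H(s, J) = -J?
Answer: 29934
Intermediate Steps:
H(-153, -107) - 1*(-29827) = -1*(-107) - 1*(-29827) = 107 + 29827 = 29934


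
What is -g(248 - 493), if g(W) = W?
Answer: 245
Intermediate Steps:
-g(248 - 493) = -(248 - 493) = -1*(-245) = 245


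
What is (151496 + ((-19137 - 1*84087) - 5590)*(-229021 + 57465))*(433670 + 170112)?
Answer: 11271309441874560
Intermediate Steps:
(151496 + ((-19137 - 1*84087) - 5590)*(-229021 + 57465))*(433670 + 170112) = (151496 + ((-19137 - 84087) - 5590)*(-171556))*603782 = (151496 + (-103224 - 5590)*(-171556))*603782 = (151496 - 108814*(-171556))*603782 = (151496 + 18667694584)*603782 = 18667846080*603782 = 11271309441874560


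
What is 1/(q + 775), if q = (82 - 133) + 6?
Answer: 1/730 ≈ 0.0013699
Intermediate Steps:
q = -45 (q = -51 + 6 = -45)
1/(q + 775) = 1/(-45 + 775) = 1/730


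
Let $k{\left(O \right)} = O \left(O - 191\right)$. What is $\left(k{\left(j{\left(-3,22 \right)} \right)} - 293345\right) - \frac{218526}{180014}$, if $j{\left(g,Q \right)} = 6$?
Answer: $- \frac{26503120448}{90007} \approx -2.9446 \cdot 10^{5}$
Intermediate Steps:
$k{\left(O \right)} = O \left(-191 + O\right)$
$\left(k{\left(j{\left(-3,22 \right)} \right)} - 293345\right) - \frac{218526}{180014} = \left(6 \left(-191 + 6\right) - 293345\right) - \frac{218526}{180014} = \left(6 \left(-185\right) - 293345\right) - \frac{109263}{90007} = \left(-1110 - 293345\right) - \frac{109263}{90007} = -294455 - \frac{109263}{90007} = - \frac{26503120448}{90007}$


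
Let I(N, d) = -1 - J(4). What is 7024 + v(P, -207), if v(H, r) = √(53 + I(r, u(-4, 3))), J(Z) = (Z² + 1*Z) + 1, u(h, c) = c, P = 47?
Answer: 7024 + √31 ≈ 7029.6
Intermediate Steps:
J(Z) = 1 + Z + Z² (J(Z) = (Z² + Z) + 1 = (Z + Z²) + 1 = 1 + Z + Z²)
I(N, d) = -22 (I(N, d) = -1 - (1 + 4 + 4²) = -1 - (1 + 4 + 16) = -1 - 1*21 = -1 - 21 = -22)
v(H, r) = √31 (v(H, r) = √(53 - 22) = √31)
7024 + v(P, -207) = 7024 + √31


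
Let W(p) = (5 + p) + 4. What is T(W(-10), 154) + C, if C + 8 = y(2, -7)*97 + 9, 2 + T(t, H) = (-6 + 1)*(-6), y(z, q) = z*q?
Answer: -1329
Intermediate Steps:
y(z, q) = q*z
W(p) = 9 + p
T(t, H) = 28 (T(t, H) = -2 + (-6 + 1)*(-6) = -2 - 5*(-6) = -2 + 30 = 28)
C = -1357 (C = -8 + (-7*2*97 + 9) = -8 + (-14*97 + 9) = -8 + (-1358 + 9) = -8 - 1349 = -1357)
T(W(-10), 154) + C = 28 - 1357 = -1329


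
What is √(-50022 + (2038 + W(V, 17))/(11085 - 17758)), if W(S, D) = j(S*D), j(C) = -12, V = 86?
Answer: 4*I*√139214975371/6673 ≈ 223.66*I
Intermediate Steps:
W(S, D) = -12
√(-50022 + (2038 + W(V, 17))/(11085 - 17758)) = √(-50022 + (2038 - 12)/(11085 - 17758)) = √(-50022 + 2026/(-6673)) = √(-50022 + 2026*(-1/6673)) = √(-50022 - 2026/6673) = √(-333798832/6673) = 4*I*√139214975371/6673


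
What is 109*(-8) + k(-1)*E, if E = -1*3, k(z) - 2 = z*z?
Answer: -881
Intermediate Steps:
k(z) = 2 + z² (k(z) = 2 + z*z = 2 + z²)
E = -3
109*(-8) + k(-1)*E = 109*(-8) + (2 + (-1)²)*(-3) = -872 + (2 + 1)*(-3) = -872 + 3*(-3) = -872 - 9 = -881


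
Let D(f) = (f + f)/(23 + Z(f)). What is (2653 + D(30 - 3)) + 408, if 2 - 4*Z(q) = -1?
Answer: 291011/95 ≈ 3063.3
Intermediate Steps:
Z(q) = ¾ (Z(q) = ½ - ¼*(-1) = ½ + ¼ = ¾)
D(f) = 8*f/95 (D(f) = (f + f)/(23 + ¾) = (2*f)/(95/4) = (2*f)*(4/95) = 8*f/95)
(2653 + D(30 - 3)) + 408 = (2653 + 8*(30 - 3)/95) + 408 = (2653 + (8/95)*27) + 408 = (2653 + 216/95) + 408 = 252251/95 + 408 = 291011/95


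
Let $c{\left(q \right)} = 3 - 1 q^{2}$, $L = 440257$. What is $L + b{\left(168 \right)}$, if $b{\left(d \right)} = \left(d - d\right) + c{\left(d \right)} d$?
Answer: $-4300871$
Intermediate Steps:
$c{\left(q \right)} = 3 - q^{2}$
$b{\left(d \right)} = d \left(3 - d^{2}\right)$ ($b{\left(d \right)} = \left(d - d\right) + \left(3 - d^{2}\right) d = 0 + d \left(3 - d^{2}\right) = d \left(3 - d^{2}\right)$)
$L + b{\left(168 \right)} = 440257 + 168 \left(3 - 168^{2}\right) = 440257 + 168 \left(3 - 28224\right) = 440257 + 168 \left(-28221\right) = 440257 - 4741128 = -4300871$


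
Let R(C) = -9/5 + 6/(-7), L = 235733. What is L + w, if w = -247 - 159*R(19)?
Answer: 8256797/35 ≈ 2.3591e+5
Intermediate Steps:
R(C) = -93/35 (R(C) = -9*⅕ + 6*(-⅐) = -9/5 - 6/7 = -93/35)
w = 6142/35 (w = -247 - 159*(-93/35) = -247 + 14787/35 = 6142/35 ≈ 175.49)
L + w = 235733 + 6142/35 = 8256797/35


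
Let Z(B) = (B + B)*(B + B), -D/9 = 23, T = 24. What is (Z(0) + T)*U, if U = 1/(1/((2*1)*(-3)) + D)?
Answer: -144/1243 ≈ -0.11585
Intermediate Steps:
D = -207 (D = -9*23 = -207)
Z(B) = 4*B**2 (Z(B) = (2*B)*(2*B) = 4*B**2)
U = -6/1243 (U = 1/(1/((2*1)*(-3)) - 207) = 1/(1/(2*(-3)) - 207) = 1/(1/(-6) - 207) = 1/(-1/6 - 207) = 1/(-1243/6) = -6/1243 ≈ -0.0048270)
(Z(0) + T)*U = (4*0**2 + 24)*(-6/1243) = (4*0 + 24)*(-6/1243) = (0 + 24)*(-6/1243) = 24*(-6/1243) = -144/1243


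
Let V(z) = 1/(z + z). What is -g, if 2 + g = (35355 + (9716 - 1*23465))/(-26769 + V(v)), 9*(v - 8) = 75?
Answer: 2454702/874453 ≈ 2.8071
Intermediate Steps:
v = 49/3 (v = 8 + (⅑)*75 = 8 + 25/3 = 49/3 ≈ 16.333)
V(z) = 1/(2*z)
g = -2454702/874453 (g = -2 + (35355 + (9716 - 1*23465))/(-26769 + 1/(2*(49/3))) = -2 + (35355 + (9716 - 23465))/(-26769 + (½)*(3/49)) = -2 + (35355 - 13749)/(-26769 + 3/98) = -2 + 21606/(-2623359/98) = -2 + 21606*(-98/2623359) = -2 - 705796/874453 = -2454702/874453 ≈ -2.8071)
-g = -1*(-2454702/874453) = 2454702/874453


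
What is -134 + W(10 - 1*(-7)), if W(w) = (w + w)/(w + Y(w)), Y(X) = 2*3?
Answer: -3048/23 ≈ -132.52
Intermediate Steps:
Y(X) = 6
W(w) = 2*w/(6 + w) (W(w) = (w + w)/(w + 6) = (2*w)/(6 + w) = 2*w/(6 + w))
-134 + W(10 - 1*(-7)) = -134 + 2*(10 - 1*(-7))/(6 + (10 - 1*(-7))) = -134 + 2*(10 + 7)/(6 + (10 + 7)) = -134 + 2*17/(6 + 17) = -134 + 2*17/23 = -134 + 2*17*(1/23) = -134 + 34/23 = -3048/23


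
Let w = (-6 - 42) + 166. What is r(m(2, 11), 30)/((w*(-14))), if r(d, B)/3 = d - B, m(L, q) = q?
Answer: 57/1652 ≈ 0.034504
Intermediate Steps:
r(d, B) = -3*B + 3*d (r(d, B) = 3*(d - B) = -3*B + 3*d)
w = 118 (w = -48 + 166 = 118)
r(m(2, 11), 30)/((w*(-14))) = (-3*30 + 3*11)/((118*(-14))) = (-90 + 33)/(-1652) = -57*(-1/1652) = 57/1652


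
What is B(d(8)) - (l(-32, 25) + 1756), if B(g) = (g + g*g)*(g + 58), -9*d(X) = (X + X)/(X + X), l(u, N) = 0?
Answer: -1284292/729 ≈ -1761.7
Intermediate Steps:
d(X) = -1/9 (d(X) = -(X + X)/(9*(X + X)) = -2*X/(9*(2*X)) = -2*X*1/(2*X)/9 = -1/9*1 = -1/9)
B(g) = (58 + g)*(g + g**2) (B(g) = (g + g**2)*(58 + g) = (58 + g)*(g + g**2))
B(d(8)) - (l(-32, 25) + 1756) = -(58 + (-1/9)**2 + 59*(-1/9))/9 - (0 + 1756) = -(58 + 1/81 - 59/9)/9 - 1*1756 = -1/9*4168/81 - 1756 = -4168/729 - 1756 = -1284292/729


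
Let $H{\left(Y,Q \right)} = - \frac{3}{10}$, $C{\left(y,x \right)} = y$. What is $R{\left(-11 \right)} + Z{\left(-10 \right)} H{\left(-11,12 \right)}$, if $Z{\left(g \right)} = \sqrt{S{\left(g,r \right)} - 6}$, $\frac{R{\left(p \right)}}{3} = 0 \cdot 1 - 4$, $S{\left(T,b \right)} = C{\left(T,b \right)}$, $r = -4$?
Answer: $-12 - \frac{6 i}{5} \approx -12.0 - 1.2 i$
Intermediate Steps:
$S{\left(T,b \right)} = T$
$R{\left(p \right)} = -12$ ($R{\left(p \right)} = 3 \left(0 \cdot 1 - 4\right) = 3 \left(0 - 4\right) = 3 \left(-4\right) = -12$)
$H{\left(Y,Q \right)} = - \frac{3}{10}$ ($H{\left(Y,Q \right)} = \left(-3\right) \frac{1}{10} = - \frac{3}{10}$)
$Z{\left(g \right)} = \sqrt{-6 + g}$ ($Z{\left(g \right)} = \sqrt{g - 6} = \sqrt{-6 + g}$)
$R{\left(-11 \right)} + Z{\left(-10 \right)} H{\left(-11,12 \right)} = -12 + \sqrt{-6 - 10} \left(- \frac{3}{10}\right) = -12 + \sqrt{-16} \left(- \frac{3}{10}\right) = -12 + 4 i \left(- \frac{3}{10}\right) = -12 - \frac{6 i}{5}$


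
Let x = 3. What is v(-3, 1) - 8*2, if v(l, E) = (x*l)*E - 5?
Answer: -30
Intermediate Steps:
v(l, E) = -5 + 3*E*l (v(l, E) = (3*l)*E - 5 = 3*E*l - 5 = -5 + 3*E*l)
v(-3, 1) - 8*2 = (-5 + 3*1*(-3)) - 8*2 = (-5 - 9) - 16 = -14 - 16 = -30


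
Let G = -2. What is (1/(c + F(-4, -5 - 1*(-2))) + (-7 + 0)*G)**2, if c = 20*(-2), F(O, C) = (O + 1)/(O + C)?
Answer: 14984641/76729 ≈ 195.29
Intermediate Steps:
F(O, C) = (1 + O)/(C + O)
c = -40
(1/(c + F(-4, -5 - 1*(-2))) + (-7 + 0)*G)**2 = (1/(-40 + (1 - 4)/((-5 - 1*(-2)) - 4)) + (-7 + 0)*(-2))**2 = (1/(-40 - 3/((-5 + 2) - 4)) - 7*(-2))**2 = (1/(-40 - 3/(-3 - 4)) + 14)**2 = (1/(-40 - 3/(-7)) + 14)**2 = (1/(-40 - 1/7*(-3)) + 14)**2 = (1/(-40 + 3/7) + 14)**2 = (1/(-277/7) + 14)**2 = (-7/277 + 14)**2 = (3871/277)**2 = 14984641/76729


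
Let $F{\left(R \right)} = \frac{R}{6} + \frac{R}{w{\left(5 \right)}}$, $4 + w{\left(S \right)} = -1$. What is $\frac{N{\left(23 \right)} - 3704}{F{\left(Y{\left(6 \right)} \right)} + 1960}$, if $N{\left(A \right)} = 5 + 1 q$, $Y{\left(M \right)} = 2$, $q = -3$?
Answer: $- \frac{55530}{29399} \approx -1.8888$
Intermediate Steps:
$w{\left(S \right)} = -5$ ($w{\left(S \right)} = -4 - 1 = -5$)
$F{\left(R \right)} = - \frac{R}{30}$ ($F{\left(R \right)} = \frac{R}{6} + \frac{R}{-5} = R \frac{1}{6} + R \left(- \frac{1}{5}\right) = \frac{R}{6} - \frac{R}{5} = - \frac{R}{30}$)
$N{\left(A \right)} = 2$ ($N{\left(A \right)} = 5 + 1 \left(-3\right) = 5 - 3 = 2$)
$\frac{N{\left(23 \right)} - 3704}{F{\left(Y{\left(6 \right)} \right)} + 1960} = \frac{2 - 3704}{\left(- \frac{1}{30}\right) 2 + 1960} = - \frac{3702}{- \frac{1}{15} + 1960} = - \frac{3702}{\frac{29399}{15}} = \left(-3702\right) \frac{15}{29399} = - \frac{55530}{29399}$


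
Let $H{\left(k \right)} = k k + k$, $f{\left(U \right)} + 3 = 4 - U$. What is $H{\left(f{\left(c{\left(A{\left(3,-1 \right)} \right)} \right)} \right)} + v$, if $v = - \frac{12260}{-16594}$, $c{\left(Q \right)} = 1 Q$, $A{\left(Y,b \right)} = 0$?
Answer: $\frac{22724}{8297} \approx 2.7388$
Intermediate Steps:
$c{\left(Q \right)} = Q$
$f{\left(U \right)} = 1 - U$ ($f{\left(U \right)} = -3 - \left(-4 + U\right) = 1 - U$)
$v = \frac{6130}{8297}$ ($v = \left(-12260\right) \left(- \frac{1}{16594}\right) = \frac{6130}{8297} \approx 0.73882$)
$H{\left(k \right)} = k + k^{2}$ ($H{\left(k \right)} = k^{2} + k = k + k^{2}$)
$H{\left(f{\left(c{\left(A{\left(3,-1 \right)} \right)} \right)} \right)} + v = \left(1 - 0\right) \left(1 + \left(1 - 0\right)\right) + \frac{6130}{8297} = \left(1 + 0\right) \left(1 + \left(1 + 0\right)\right) + \frac{6130}{8297} = 1 \left(1 + 1\right) + \frac{6130}{8297} = 1 \cdot 2 + \frac{6130}{8297} = 2 + \frac{6130}{8297} = \frac{22724}{8297}$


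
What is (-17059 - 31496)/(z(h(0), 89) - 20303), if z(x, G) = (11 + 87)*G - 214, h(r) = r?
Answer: 9711/2359 ≈ 4.1166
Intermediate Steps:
z(x, G) = -214 + 98*G (z(x, G) = 98*G - 214 = -214 + 98*G)
(-17059 - 31496)/(z(h(0), 89) - 20303) = (-17059 - 31496)/((-214 + 98*89) - 20303) = -48555/((-214 + 8722) - 20303) = -48555/(8508 - 20303) = -48555/(-11795) = -48555*(-1/11795) = 9711/2359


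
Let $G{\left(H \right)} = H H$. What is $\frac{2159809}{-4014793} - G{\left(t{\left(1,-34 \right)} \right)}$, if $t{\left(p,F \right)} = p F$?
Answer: $- \frac{4643260517}{4014793} \approx -1156.5$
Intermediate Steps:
$t{\left(p,F \right)} = F p$
$G{\left(H \right)} = H^{2}$
$\frac{2159809}{-4014793} - G{\left(t{\left(1,-34 \right)} \right)} = \frac{2159809}{-4014793} - \left(\left(-34\right) 1\right)^{2} = 2159809 \left(- \frac{1}{4014793}\right) - \left(-34\right)^{2} = - \frac{2159809}{4014793} - 1156 = - \frac{4643260517}{4014793}$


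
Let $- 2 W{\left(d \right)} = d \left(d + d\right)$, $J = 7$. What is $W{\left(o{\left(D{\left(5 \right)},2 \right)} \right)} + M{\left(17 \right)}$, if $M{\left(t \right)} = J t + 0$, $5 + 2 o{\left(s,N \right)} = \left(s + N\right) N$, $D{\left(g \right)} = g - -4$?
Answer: $\frac{187}{4} \approx 46.75$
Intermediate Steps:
$D{\left(g \right)} = 4 + g$ ($D{\left(g \right)} = g + 4 = 4 + g$)
$o{\left(s,N \right)} = - \frac{5}{2} + \frac{N \left(N + s\right)}{2}$ ($o{\left(s,N \right)} = - \frac{5}{2} + \frac{\left(s + N\right) N}{2} = - \frac{5}{2} + \frac{\left(N + s\right) N}{2} = - \frac{5}{2} + \frac{N \left(N + s\right)}{2}$)
$M{\left(t \right)} = 7 t$ ($M{\left(t \right)} = 7 t + 0 = 7 t$)
$W{\left(d \right)} = - d^{2}$ ($W{\left(d \right)} = - \frac{d \left(d + d\right)}{2} = - \frac{d 2 d}{2} = - \frac{2 d^{2}}{2} = - d^{2}$)
$W{\left(o{\left(D{\left(5 \right)},2 \right)} \right)} + M{\left(17 \right)} = - \left(- \frac{5}{2} + \frac{2^{2}}{2} + \frac{1}{2} \cdot 2 \left(4 + 5\right)\right)^{2} + 7 \cdot 17 = - \left(- \frac{5}{2} + \frac{1}{2} \cdot 4 + \frac{1}{2} \cdot 2 \cdot 9\right)^{2} + 119 = - \left(- \frac{5}{2} + 2 + 9\right)^{2} + 119 = - \left(\frac{17}{2}\right)^{2} + 119 = \left(-1\right) \frac{289}{4} + 119 = - \frac{289}{4} + 119 = \frac{187}{4}$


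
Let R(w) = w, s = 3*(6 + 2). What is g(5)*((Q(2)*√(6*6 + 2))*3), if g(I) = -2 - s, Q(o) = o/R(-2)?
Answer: 78*√38 ≈ 480.82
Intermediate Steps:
s = 24 (s = 3*8 = 24)
Q(o) = -o/2 (Q(o) = o/(-2) = o*(-½) = -o/2)
g(I) = -26 (g(I) = -2 - 1*24 = -2 - 24 = -26)
g(5)*((Q(2)*√(6*6 + 2))*3) = -26*(-½*2)*√(6*6 + 2)*3 = -26*(-√(36 + 2))*3 = -26*(-√38)*3 = -(-78)*√38 = 78*√38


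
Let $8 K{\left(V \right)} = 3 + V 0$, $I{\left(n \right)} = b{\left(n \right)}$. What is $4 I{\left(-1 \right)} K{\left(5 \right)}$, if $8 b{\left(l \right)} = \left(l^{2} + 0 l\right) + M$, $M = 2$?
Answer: $\frac{9}{16} \approx 0.5625$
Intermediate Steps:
$b{\left(l \right)} = \frac{1}{4} + \frac{l^{2}}{8}$ ($b{\left(l \right)} = \frac{\left(l^{2} + 0 l\right) + 2}{8} = \frac{\left(l^{2} + 0\right) + 2}{8} = \frac{l^{2} + 2}{8} = \frac{2 + l^{2}}{8} = \frac{1}{4} + \frac{l^{2}}{8}$)
$I{\left(n \right)} = \frac{1}{4} + \frac{n^{2}}{8}$
$K{\left(V \right)} = \frac{3}{8}$ ($K{\left(V \right)} = \frac{3 + V 0}{8} = \frac{3 + 0}{8} = \frac{1}{8} \cdot 3 = \frac{3}{8}$)
$4 I{\left(-1 \right)} K{\left(5 \right)} = 4 \left(\frac{1}{4} + \frac{\left(-1\right)^{2}}{8}\right) \frac{3}{8} = 4 \left(\frac{1}{4} + \frac{1}{8} \cdot 1\right) \frac{3}{8} = 4 \left(\frac{1}{4} + \frac{1}{8}\right) \frac{3}{8} = 4 \cdot \frac{3}{8} \cdot \frac{3}{8} = \frac{3}{2} \cdot \frac{3}{8} = \frac{9}{16}$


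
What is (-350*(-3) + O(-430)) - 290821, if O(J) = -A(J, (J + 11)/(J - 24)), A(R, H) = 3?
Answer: -289774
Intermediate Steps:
O(J) = -3 (O(J) = -1*3 = -3)
(-350*(-3) + O(-430)) - 290821 = (-350*(-3) - 3) - 290821 = (1050 - 3) - 290821 = 1047 - 290821 = -289774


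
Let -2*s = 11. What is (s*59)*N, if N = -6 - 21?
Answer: 17523/2 ≈ 8761.5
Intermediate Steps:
N = -27
s = -11/2 (s = -½*11 = -11/2 ≈ -5.5000)
(s*59)*N = -11/2*59*(-27) = -649/2*(-27) = 17523/2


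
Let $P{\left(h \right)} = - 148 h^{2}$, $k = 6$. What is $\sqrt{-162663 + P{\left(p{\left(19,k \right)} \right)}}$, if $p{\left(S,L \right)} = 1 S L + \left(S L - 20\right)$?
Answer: $i \sqrt{6565735} \approx 2562.4 i$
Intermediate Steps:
$p{\left(S,L \right)} = -20 + 2 L S$ ($p{\left(S,L \right)} = S L + \left(L S - 20\right) = L S + \left(-20 + L S\right) = -20 + 2 L S$)
$\sqrt{-162663 + P{\left(p{\left(19,k \right)} \right)}} = \sqrt{-162663 - 148 \left(-20 + 2 \cdot 6 \cdot 19\right)^{2}} = \sqrt{-162663 - 148 \left(-20 + 228\right)^{2}} = \sqrt{-162663 - 148 \cdot 208^{2}} = \sqrt{-162663 - 6403072} = \sqrt{-6565735} = i \sqrt{6565735}$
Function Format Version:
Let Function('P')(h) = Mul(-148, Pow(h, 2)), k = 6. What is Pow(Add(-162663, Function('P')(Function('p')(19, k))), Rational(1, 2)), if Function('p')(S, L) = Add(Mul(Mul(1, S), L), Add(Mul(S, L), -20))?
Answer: Mul(I, Pow(6565735, Rational(1, 2))) ≈ Mul(2562.4, I)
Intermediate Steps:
Function('p')(S, L) = Add(-20, Mul(2, L, S)) (Function('p')(S, L) = Add(Mul(S, L), Add(Mul(L, S), -20)) = Add(Mul(L, S), Add(-20, Mul(L, S))) = Add(-20, Mul(2, L, S)))
Pow(Add(-162663, Function('P')(Function('p')(19, k))), Rational(1, 2)) = Pow(Add(-162663, Mul(-148, Pow(Add(-20, Mul(2, 6, 19)), 2))), Rational(1, 2)) = Pow(Add(-162663, Mul(-148, Pow(Add(-20, 228), 2))), Rational(1, 2)) = Pow(Add(-162663, Mul(-148, Pow(208, 2))), Rational(1, 2)) = Pow(Add(-162663, Mul(-148, 43264)), Rational(1, 2)) = Pow(Add(-162663, -6403072), Rational(1, 2)) = Pow(-6565735, Rational(1, 2)) = Mul(I, Pow(6565735, Rational(1, 2)))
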